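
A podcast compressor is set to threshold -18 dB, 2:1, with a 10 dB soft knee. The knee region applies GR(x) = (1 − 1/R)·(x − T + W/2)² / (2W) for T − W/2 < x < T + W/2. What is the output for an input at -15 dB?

-16.6 dB

x − T + W/2 = -15 − (-18) + 5 = 8.
GR = (1 − 1/2) × 8² / 20 = 0.5 × 64 / 20 = 1.6 dB.
Output = -15 − 1.6 = -16.6 dB.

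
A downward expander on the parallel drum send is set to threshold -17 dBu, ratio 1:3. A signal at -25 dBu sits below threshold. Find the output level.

Undershoot = (-17) − (-25) = 8 dB.
At 1:3, that expands to 24 dB under threshold.
Output = -17 − 24 = -41 dBu.

-41 dBu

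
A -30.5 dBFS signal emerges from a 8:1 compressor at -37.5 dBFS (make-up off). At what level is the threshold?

Input is 8 dB above T (since output overshoot × R = input overshoot: (-37.5 − T)·8 = -30.5 − T gives T = -38.5 dBFS).
Check: -38.5 + (-30.5 − (-38.5))/8 = -38.5 + 1 = -37.5 dBFS. ✓

-38.5 dBFS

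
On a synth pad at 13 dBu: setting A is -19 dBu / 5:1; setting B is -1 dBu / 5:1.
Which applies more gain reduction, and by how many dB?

A: GR = 32 − 32/5 = 25.6 dB.
B: GR = 14 − 14/5 = 11.2 dB.
Difference: 14.4 dB in favour of A.

A, by 14.4 dB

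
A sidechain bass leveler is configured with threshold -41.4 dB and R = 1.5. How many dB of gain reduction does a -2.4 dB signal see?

13 dB

The signal is 39 dB above threshold.
A 1.5:1 ratio leaves 26 dB of that excess.
Gain reduction = 39 − 26 = 13 dB.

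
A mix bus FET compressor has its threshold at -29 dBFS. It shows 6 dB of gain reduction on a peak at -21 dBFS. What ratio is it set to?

Input overshoot = -21 − (-29) = 8 dB.
Output overshoot = 8 − 6 = 2 dB.
Ratio = input overshoot / output overshoot = 8 / 2 = 4.

4:1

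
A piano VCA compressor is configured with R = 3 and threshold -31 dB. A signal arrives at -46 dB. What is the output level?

-46 dB is 15 dB below the -31 dB threshold, so no gain reduction is applied.
Output = input = -46 dB.

-46 dB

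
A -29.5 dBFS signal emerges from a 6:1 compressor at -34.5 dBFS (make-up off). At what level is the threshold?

-35.5 dBFS

Input is 6 dB above T (since output overshoot × R = input overshoot: (-34.5 − T)·6 = -29.5 − T gives T = -35.5 dBFS).
Check: -35.5 + (-29.5 − (-35.5))/6 = -35.5 + 1 = -34.5 dBFS. ✓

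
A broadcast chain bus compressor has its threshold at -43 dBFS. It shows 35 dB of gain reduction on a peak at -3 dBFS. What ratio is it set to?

Input overshoot = -3 − (-43) = 40 dB.
Output overshoot = 40 − 35 = 5 dB.
Ratio = input overshoot / output overshoot = 40 / 5 = 8.

8:1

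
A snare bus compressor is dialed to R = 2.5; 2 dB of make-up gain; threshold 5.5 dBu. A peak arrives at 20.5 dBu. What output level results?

13.5 dBu

Overshoot: 20.5 − 5.5 = 15 dB.
2.5:1 compression reduces that to 15/2.5 = 6 dB over.
So the level is 5.5 + 6 = 11.5 dBu; make-up adds 2 dB, giving 13.5 dBu.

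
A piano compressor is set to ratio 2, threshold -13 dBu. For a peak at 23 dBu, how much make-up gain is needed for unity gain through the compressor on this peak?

Without make-up, output = threshold + overshoot/2 = -13 + 18 = 5 dBu.
Gap to target: 18 dB.

18 dB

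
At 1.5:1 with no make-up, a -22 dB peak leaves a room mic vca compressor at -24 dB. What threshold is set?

Let T be the threshold. Output overshoot = (input overshoot)/R, so -24 − T = (-22 − T)/1.5.
1.5·(-24 − T) = -22 − T → 0.5·T = -36 − (-22) = -14.
T = -14/0.5 = -28 dB.

-28 dB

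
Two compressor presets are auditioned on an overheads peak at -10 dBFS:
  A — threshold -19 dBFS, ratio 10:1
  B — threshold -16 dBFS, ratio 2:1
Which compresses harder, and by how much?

A: GR = 9 − 9/10 = 8.1 dB.
B: GR = 6 − 6/2 = 3 dB.
A reduces 5.1 dB more.

A, by 5.1 dB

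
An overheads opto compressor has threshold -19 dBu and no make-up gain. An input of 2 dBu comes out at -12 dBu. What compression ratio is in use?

3:1

Input overshoot = 2 − (-19) = 21 dB; output overshoot = -12 − (-19) = 7 dB.
Ratio = 21 / 7 = 3.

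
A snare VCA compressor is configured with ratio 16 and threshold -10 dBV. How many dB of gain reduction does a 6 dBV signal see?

15 dB

Overshoot = 6 − (-10) = 16 dB.
At 16:1, output sits 16/16 = 1 dB above threshold.
Gain reduction = 16 − 1 = 15 dB.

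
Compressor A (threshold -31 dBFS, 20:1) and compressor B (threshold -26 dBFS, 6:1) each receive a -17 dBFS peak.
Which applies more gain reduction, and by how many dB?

A, by 5.8 dB

A: GR = 14 − 14/20 = 13.3 dB.
B: GR = 9 − 9/6 = 7.5 dB.
Difference: 5.8 dB in favour of A.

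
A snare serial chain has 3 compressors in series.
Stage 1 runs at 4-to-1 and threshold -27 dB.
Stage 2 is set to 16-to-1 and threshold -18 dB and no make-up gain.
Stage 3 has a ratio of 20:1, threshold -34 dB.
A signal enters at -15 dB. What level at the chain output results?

Stage 1: -15 dB is 12 dB over -27 dB; at 4:1 that becomes 3 dB over, giving -24 dB.
Stage 2: below threshold (-24 ≤ -18); passes unchanged; output -24 dB.
Stage 3: 10 dB above -34 dB, reduced 20:1 to 0.5 dB above → -33.5 dB.

-33.5 dB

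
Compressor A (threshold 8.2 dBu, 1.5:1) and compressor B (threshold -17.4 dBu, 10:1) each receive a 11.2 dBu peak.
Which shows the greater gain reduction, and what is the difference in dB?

A: GR = 3 − 3/1.5 = 1 dB.
B: GR = 28.6 − 28.6/10 = 25.74 dB.
B applies 24.74 dB more gain reduction.

B, by 24.74 dB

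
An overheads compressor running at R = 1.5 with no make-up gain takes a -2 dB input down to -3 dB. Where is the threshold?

Input is 3 dB above T (since output overshoot × R = input overshoot: (-3 − T)·1.5 = -2 − T gives T = -5 dB).
Check: -5 + (-2 − (-5))/1.5 = -5 + 2 = -3 dB. ✓

-5 dB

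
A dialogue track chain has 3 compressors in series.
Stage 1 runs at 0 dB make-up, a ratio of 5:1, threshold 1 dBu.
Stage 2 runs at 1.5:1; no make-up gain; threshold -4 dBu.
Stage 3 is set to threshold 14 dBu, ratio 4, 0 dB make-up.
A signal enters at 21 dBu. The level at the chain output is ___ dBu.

2 dBu

Stage 1: overshoot 20 dB → 20/5 = 4 dB → 5 dBu.
Stage 2: 9 dB above -4 dBu, reduced 1.5:1 to 6 dB above → 2 dBu.
Stage 3: 2 dBu is at or below the 14 dBu threshold — no compression; output 2 dBu.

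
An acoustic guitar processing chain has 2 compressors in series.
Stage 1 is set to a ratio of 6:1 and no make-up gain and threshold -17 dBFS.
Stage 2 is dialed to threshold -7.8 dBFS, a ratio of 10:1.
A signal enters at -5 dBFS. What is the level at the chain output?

-15 dBFS

Stage 1: -5 dBFS is 12 dB over -17 dBFS; at 6:1 that becomes 2 dB over, giving -15 dBFS.
Stage 2: below threshold (-15 ≤ -7.8); passes unchanged; output -15 dBFS.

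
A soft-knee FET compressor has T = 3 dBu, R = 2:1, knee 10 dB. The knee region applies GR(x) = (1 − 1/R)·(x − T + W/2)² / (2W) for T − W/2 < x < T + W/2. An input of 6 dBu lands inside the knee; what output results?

4.4 dBu

x − T + W/2 = 6 − 3 + 5 = 8.
GR = (1 − 1/2) × 8² / 20 = 0.5 × 64 / 20 = 1.6 dB.
Output = 6 − 1.6 = 4.4 dBu.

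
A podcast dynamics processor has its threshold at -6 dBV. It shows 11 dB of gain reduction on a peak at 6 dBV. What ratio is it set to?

12:1

Input overshoot = 6 − (-6) = 12 dB.
Output overshoot = 12 − 11 = 1 dB.
Ratio = input overshoot / output overshoot = 12 / 1 = 12.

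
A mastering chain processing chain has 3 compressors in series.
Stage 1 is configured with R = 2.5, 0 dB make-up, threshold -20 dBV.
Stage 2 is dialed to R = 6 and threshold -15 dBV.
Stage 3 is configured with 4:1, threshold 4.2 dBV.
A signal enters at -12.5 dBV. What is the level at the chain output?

Stage 1: overshoot 7.5 dB → 7.5/2.5 = 3 dB → -17 dBV.
Stage 2: -17 dBV ≤ -15 dBV, so stage 2 doesn't engage; output -17 dBV.
Stage 3: below threshold (-17 ≤ 4.2); passes unchanged; output -17 dBV.

-17 dBV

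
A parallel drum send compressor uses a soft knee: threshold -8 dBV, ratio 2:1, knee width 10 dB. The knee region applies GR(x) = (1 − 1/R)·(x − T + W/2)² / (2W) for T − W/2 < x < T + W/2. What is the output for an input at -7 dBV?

-7.9 dBV

x − T + W/2 = -7 − (-8) + 5 = 6.
GR = (1 − 1/2) × 6² / 20 = 0.5 × 36 / 20 = 0.9 dB.
Output = -7 − 0.9 = -7.9 dBV.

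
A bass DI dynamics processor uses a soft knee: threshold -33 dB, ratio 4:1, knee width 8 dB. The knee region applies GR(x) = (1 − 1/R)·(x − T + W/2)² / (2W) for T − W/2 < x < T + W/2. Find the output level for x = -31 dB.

x − T + W/2 = -31 − (-33) + 4 = 6.
GR = (1 − 1/4) × 6² / 16 = 0.75 × 36 / 16 = 1.6875 dB.
Output = -31 − 1.6875 = -32.6875 dB.

-32.6875 dB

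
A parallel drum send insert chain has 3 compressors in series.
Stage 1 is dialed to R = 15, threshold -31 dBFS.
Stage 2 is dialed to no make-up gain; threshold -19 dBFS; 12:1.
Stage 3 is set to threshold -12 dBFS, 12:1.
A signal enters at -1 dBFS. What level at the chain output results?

-29 dBFS

Stage 1: -1 dBFS is 30 dB over -31 dBFS; at 15:1 that becomes 2 dB over, giving -29 dBFS.
Stage 2: -29 dBFS ≤ -19 dBFS, so stage 2 doesn't engage; output -29 dBFS.
Stage 3: below threshold (-29 ≤ -12); passes unchanged; output -29 dBFS.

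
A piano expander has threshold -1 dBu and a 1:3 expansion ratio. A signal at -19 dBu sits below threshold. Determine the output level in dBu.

Undershoot = (-1) − (-19) = 18 dB.
At 1:3, that expands to 54 dB under threshold.
Output = -1 − 54 = -55 dBu.

-55 dBu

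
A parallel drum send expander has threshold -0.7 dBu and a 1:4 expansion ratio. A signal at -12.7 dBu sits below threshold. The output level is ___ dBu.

The input is 12 dB below the -0.7 dBu threshold.
A 1:4 expander multiplies undershoot by 4: 12 × 4 = 48 dB below threshold.
Output = -0.7 − 48 = -48.7 dBu.

-48.7 dBu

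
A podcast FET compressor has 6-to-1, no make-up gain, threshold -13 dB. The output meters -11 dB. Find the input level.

-1 dB

Post-compression overshoot = -11 − (-13) = 2 dB.
Undo the ratio: input overshoot = 2 × 6 = 12 dB, giving input = -1 dB.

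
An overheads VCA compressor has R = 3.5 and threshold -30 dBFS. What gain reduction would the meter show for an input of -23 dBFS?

The signal is 7 dB above threshold.
A 3.5:1 ratio leaves 2 dB of that excess.
GR = overshoot in − overshoot out = 7 − 2 = 5 dB.

5 dB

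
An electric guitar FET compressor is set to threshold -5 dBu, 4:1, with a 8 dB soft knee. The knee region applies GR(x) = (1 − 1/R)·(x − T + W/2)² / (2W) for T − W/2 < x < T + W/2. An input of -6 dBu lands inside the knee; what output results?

-6.421875 dBu

x − T + W/2 = -6 − (-5) + 4 = 3.
GR = (1 − 1/4) × 3² / 16 = 0.75 × 9 / 16 = 0.421875 dB.
Output = -6 − 0.421875 = -6.421875 dBu.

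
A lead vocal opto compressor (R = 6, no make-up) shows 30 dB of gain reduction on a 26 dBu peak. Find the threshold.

-10 dBu

Let T be the threshold. Output overshoot = (input overshoot)/R, so -4 − T = (26 − T)/6.
6·(-4 − T) = 26 − T → 5·T = -24 − 26 = -50.
T = -50/5 = -10 dBu.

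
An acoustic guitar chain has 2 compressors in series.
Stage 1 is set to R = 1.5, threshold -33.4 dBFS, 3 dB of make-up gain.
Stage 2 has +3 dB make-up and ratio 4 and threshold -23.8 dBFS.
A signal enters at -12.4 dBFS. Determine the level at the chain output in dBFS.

Stage 1: 21 dB above -33.4 dBFS, reduced 1.5:1 to 14 dB above → -19.4 dBFS; +3 dB make-up → -16.4 dBFS.
Stage 2: 7.4 dB above -23.8 dBFS, reduced 4:1 to 1.85 dB above → -21.95 dBFS; +3 dB make-up → -18.95 dBFS.

-18.95 dBFS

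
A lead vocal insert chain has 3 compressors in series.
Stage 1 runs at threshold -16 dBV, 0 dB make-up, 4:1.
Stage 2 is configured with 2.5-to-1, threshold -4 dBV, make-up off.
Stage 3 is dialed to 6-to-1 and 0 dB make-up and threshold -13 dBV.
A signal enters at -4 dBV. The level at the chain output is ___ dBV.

Stage 1: 12 dB above -16 dBV, reduced 4:1 to 3 dB above → -13 dBV.
Stage 2: -13 dBV ≤ -4 dBV, so stage 2 doesn't engage; output -13 dBV.
Stage 3: -13 dBV ≤ -13 dBV, so stage 3 doesn't engage; output -13 dBV.

-13 dBV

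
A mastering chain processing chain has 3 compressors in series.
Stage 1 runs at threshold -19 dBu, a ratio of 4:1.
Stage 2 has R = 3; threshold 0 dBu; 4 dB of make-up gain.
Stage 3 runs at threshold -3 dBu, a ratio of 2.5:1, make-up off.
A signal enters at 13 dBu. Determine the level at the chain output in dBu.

Stage 1: 13 dBu is 32 dB over -19 dBu; at 4:1 that becomes 8 dB over, giving -11 dBu.
Stage 2: -11 dBu ≤ 0 dBu, so stage 2 doesn't engage; make-up brings it to -7 dBu.
Stage 3: -7 dBu ≤ -3 dBu, so stage 3 doesn't engage; output -7 dBu.

-7 dBu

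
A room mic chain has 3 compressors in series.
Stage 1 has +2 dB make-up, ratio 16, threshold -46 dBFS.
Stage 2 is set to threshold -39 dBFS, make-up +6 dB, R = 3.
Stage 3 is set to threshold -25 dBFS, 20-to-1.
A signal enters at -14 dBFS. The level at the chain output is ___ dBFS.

Stage 1: overshoot 32 dB → 32/16 = 2 dB → -44 dBFS; +2 dB make-up → -42 dBFS.
Stage 2: -42 dBFS ≤ -39 dBFS, so stage 2 doesn't engage; make-up brings it to -36 dBFS.
Stage 3: below threshold (-36 ≤ -25); passes unchanged; output -36 dBFS.

-36 dBFS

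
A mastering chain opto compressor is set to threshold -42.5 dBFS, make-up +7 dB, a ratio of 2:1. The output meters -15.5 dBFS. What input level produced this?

Remove make-up: -15.5 − 7 = -22.5 dBFS.
Post-compression overshoot = -22.5 − (-42.5) = 20 dB.
Input overshoot = R × output overshoot = 40 dB → input = -42.5 + 40 = -2.5 dBFS.

-2.5 dBFS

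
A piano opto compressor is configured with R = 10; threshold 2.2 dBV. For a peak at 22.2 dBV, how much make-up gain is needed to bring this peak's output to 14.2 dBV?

10 dB

The peak compresses to 2.2 + 20/10 = 4.2 dBV.
To reach 14.2 dBV requires 14.2 − 4.2 = 10 dB of make-up.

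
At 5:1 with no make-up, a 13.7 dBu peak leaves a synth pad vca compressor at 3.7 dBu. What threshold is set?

Input is 12.5 dB above T (since output overshoot × R = input overshoot: (3.7 − T)·5 = 13.7 − T gives T = 1.2 dBu).
Check: 1.2 + (13.7 − 1.2)/5 = 1.2 + 2.5 = 3.7 dBu. ✓

1.2 dBu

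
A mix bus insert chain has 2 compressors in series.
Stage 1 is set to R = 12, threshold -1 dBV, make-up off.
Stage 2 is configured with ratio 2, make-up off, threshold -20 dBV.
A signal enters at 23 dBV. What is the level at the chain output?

Stage 1: 23 dBV is 24 dB over -1 dBV; at 12:1 that becomes 2 dB over, giving 1 dBV.
Stage 2: 1 dBV is 21 dB over -20 dBV; at 2:1 that becomes 10.5 dB over, giving -9.5 dBV.

-9.5 dBV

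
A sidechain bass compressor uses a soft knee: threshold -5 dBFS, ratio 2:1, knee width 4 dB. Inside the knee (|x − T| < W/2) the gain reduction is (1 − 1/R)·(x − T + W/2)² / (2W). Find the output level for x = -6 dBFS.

-6.0625 dBFS

x − T + W/2 = -6 − (-5) + 2 = 1.
GR = (1 − 1/2) × 1² / 8 = 0.5 × 1 / 8 = 0.0625 dB.
Output = -6 − 0.0625 = -6.0625 dBFS.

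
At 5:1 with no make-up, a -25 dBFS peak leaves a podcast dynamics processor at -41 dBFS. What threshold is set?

-45 dBFS

Input is 20 dB above T (since output overshoot × R = input overshoot: (-41 − T)·5 = -25 − T gives T = -45 dBFS).
Check: -45 + (-25 − (-45))/5 = -45 + 4 = -41 dBFS. ✓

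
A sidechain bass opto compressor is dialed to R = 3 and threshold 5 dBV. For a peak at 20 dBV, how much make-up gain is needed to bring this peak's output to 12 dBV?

Without make-up, output = threshold + overshoot/3 = 5 + 5 = 10 dBV.
Gap to target: 2 dB.

2 dB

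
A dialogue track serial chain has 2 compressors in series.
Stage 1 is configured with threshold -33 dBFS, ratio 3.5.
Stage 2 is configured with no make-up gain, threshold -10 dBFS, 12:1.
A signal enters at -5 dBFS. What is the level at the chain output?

-25 dBFS

Stage 1: 28 dB above -33 dBFS, reduced 3.5:1 to 8 dB above → -25 dBFS.
Stage 2: below threshold (-25 ≤ -10); passes unchanged; output -25 dBFS.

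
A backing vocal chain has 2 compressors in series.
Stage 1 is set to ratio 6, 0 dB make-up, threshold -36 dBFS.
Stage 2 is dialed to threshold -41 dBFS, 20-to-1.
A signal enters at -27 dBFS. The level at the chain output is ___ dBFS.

Stage 1: 9 dB above -36 dBFS, reduced 6:1 to 1.5 dB above → -34.5 dBFS.
Stage 2: 6.5 dB above -41 dBFS, reduced 20:1 to 0.325 dB above → -40.675 dBFS.

-40.675 dBFS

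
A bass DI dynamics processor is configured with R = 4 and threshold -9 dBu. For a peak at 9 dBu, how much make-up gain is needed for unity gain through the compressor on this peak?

13.5 dB

Without make-up, output = threshold + overshoot/4 = -9 + 4.5 = -4.5 dBu.
Gap to target: 13.5 dB.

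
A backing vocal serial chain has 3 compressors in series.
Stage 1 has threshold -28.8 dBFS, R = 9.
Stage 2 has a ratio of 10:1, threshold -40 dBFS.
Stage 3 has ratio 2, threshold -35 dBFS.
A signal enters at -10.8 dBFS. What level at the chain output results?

-38.68 dBFS

Stage 1: overshoot 18 dB → 18/9 = 2 dB → -26.8 dBFS.
Stage 2: overshoot 13.2 dB → 13.2/10 = 1.32 dB → -38.68 dBFS.
Stage 3: -38.68 dBFS ≤ -35 dBFS, so stage 3 doesn't engage; output -38.68 dBFS.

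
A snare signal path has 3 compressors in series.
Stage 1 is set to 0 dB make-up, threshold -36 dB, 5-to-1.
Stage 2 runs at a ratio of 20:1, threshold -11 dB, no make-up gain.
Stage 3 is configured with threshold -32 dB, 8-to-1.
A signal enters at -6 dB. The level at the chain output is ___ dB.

Stage 1: -6 dB is 30 dB over -36 dB; at 5:1 that becomes 6 dB over, giving -30 dB.
Stage 2: -30 dB ≤ -11 dB, so stage 2 doesn't engage; output -30 dB.
Stage 3: overshoot 2 dB → 2/8 = 0.25 dB → -31.75 dB.

-31.75 dB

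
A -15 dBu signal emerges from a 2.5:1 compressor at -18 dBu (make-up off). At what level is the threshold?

Input is 5 dB above T (since output overshoot × R = input overshoot: (-18 − T)·2.5 = -15 − T gives T = -20 dBu).
Check: -20 + (-15 − (-20))/2.5 = -20 + 2 = -18 dBu. ✓

-20 dBu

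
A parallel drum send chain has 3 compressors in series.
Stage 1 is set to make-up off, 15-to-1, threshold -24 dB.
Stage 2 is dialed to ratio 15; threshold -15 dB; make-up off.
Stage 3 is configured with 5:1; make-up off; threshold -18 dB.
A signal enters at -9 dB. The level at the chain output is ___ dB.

Stage 1: overshoot 15 dB → 15/15 = 1 dB → -23 dB.
Stage 2: below threshold (-23 ≤ -15); passes unchanged; output -23 dB.
Stage 3: -23 dB is at or below the -18 dB threshold — no compression; output -23 dB.

-23 dB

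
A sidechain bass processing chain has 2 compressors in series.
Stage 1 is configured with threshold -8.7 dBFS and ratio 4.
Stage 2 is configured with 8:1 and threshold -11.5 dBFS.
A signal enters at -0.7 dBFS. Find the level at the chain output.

Stage 1: 8 dB above -8.7 dBFS, reduced 4:1 to 2 dB above → -6.7 dBFS.
Stage 2: -6.7 dBFS is 4.8 dB over -11.5 dBFS; at 8:1 that becomes 0.6 dB over, giving -10.9 dBFS.

-10.9 dBFS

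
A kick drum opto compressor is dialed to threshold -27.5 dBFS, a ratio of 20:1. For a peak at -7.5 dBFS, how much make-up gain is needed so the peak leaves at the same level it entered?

Overshoot 20 dB → 20/20 = 1 dB after compression, so the compressed level is -27.5 + 1 = -26.5 dBFS.
Make-up = target − compressed = -7.5 − (-26.5) = 19 dB.

19 dB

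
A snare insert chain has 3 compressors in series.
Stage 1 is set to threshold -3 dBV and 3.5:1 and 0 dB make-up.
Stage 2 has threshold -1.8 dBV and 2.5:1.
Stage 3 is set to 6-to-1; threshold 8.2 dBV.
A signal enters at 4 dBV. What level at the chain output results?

-1.48 dBV

Stage 1: 7 dB above -3 dBV, reduced 3.5:1 to 2 dB above → -1 dBV.
Stage 2: -1 dBV is 0.8 dB over -1.8 dBV; at 2.5:1 that becomes 0.32 dB over, giving -1.48 dBV.
Stage 3: -1.48 dBV ≤ 8.2 dBV, so stage 3 doesn't engage; output -1.48 dBV.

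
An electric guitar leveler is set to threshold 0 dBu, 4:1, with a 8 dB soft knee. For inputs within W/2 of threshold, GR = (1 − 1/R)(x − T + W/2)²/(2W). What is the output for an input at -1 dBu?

-1.421875 dBu

x − T + W/2 = -1 − 0 + 4 = 3.
GR = (1 − 1/4) × 3² / 16 = 0.75 × 9 / 16 = 0.421875 dB.
Output = -1 − 0.421875 = -1.421875 dBu.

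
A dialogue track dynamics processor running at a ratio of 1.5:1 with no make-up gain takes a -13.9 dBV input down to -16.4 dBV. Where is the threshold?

-21.4 dBV

Input is 7.5 dB above T (since output overshoot × R = input overshoot: (-16.4 − T)·1.5 = -13.9 − T gives T = -21.4 dBV).
Check: -21.4 + (-13.9 − (-21.4))/1.5 = -21.4 + 5 = -16.4 dBV. ✓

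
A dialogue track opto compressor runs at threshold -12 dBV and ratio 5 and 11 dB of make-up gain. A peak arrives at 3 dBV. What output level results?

2 dBV

Overshoot: 3 − (-12) = 15 dB.
At 5:1 the overshoot is divided by 5, leaving 3 dB above threshold.
That puts the output at -9 dBV; make-up adds 11 dB, giving 2 dBV.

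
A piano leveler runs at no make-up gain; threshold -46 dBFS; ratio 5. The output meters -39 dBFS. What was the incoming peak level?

Post-compression overshoot = -39 − (-46) = 7 dB.
Undo the ratio: input overshoot = 7 × 5 = 35 dB, giving input = -11 dBFS.

-11 dBFS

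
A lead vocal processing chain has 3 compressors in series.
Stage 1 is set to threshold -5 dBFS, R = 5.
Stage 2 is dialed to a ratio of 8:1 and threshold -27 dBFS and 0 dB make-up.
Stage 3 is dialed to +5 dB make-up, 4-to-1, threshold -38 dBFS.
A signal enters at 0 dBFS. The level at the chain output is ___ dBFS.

-29.53125 dBFS

Stage 1: 5 dB above -5 dBFS, reduced 5:1 to 1 dB above → -4 dBFS.
Stage 2: overshoot 23 dB → 23/8 = 2.875 dB → -24.125 dBFS.
Stage 3: 13.875 dB above -38 dBFS, reduced 4:1 to 3.46875 dB above → -34.53125 dBFS; +5 dB make-up → -29.53125 dBFS.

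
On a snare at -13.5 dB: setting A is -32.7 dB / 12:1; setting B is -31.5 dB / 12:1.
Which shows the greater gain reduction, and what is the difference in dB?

A, by 1.1 dB

A: overshoot 19.2 dB → output overshoot 1.6 dB → GR 17.6 dB.
B: overshoot 18 dB → output overshoot 1.5 dB → GR 16.5 dB.
A reduces 1.1 dB more.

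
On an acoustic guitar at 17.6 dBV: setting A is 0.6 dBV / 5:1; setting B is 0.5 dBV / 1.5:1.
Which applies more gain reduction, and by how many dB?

A: GR = 17 − 17/5 = 13.6 dB.
B: GR = 17.1 − 17.1/1.5 = 5.7 dB.
A applies 7.9 dB more gain reduction.

A, by 7.9 dB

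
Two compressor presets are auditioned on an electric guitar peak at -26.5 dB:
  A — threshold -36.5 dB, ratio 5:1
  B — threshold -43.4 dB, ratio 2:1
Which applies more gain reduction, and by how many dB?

B, by 0.45 dB

A: GR = 10 − 10/5 = 8 dB.
B: GR = 16.9 − 16.9/2 = 8.45 dB.
Difference: 0.45 dB in favour of B.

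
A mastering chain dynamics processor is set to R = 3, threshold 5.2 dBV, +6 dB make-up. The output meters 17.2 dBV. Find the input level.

23.2 dBV

Stripping the +6 dB make-up gives 11.2 dBV at the gain stage.
Post-compression overshoot = 11.2 − 5.2 = 6 dB.
Input overshoot = R × output overshoot = 18 dB → input = 5.2 + 18 = 23.2 dBV.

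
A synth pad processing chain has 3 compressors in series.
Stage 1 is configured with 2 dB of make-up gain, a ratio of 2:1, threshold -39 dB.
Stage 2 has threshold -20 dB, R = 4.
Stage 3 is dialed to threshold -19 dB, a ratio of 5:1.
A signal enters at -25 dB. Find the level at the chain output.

-30 dB

Stage 1: overshoot 14 dB → 14/2 = 7 dB → -32 dB; +2 dB make-up → -30 dB.
Stage 2: -30 dB is at or below the -20 dB threshold — no compression; output -30 dB.
Stage 3: -30 dB ≤ -19 dB, so stage 3 doesn't engage; output -30 dB.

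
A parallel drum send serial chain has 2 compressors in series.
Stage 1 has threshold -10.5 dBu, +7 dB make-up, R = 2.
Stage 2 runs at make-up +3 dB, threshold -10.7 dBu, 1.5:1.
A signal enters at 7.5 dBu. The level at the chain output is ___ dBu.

3.1 dBu

Stage 1: 18 dB above -10.5 dBu, reduced 2:1 to 9 dB above → -1.5 dBu; +7 dB make-up → 5.5 dBu.
Stage 2: 16.2 dB above -10.7 dBu, reduced 1.5:1 to 10.8 dB above → 0.1 dBu; +3 dB make-up → 3.1 dBu.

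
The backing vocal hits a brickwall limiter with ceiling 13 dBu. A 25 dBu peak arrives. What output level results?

13 dBu

A brickwall limiter is an ∞:1 compressor: any input above the ceiling is clamped to 13 dBu.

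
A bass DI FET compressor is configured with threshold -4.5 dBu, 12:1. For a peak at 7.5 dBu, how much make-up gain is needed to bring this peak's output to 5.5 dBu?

9 dB

Without make-up, output = threshold + overshoot/12 = -4.5 + 1 = -3.5 dBu.
Gap to target: 9 dB.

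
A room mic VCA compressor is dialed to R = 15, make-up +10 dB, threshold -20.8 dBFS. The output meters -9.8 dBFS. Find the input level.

Remove make-up: -9.8 − 10 = -19.8 dBFS.
Post-compression overshoot = -19.8 − (-20.8) = 1 dB.
Before 15:1 compression the overshoot was 1 × 15 = 15 dB, so input = -20.8 + 15 = -5.8 dBFS.

-5.8 dBFS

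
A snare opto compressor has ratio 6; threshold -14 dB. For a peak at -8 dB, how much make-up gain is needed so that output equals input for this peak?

5 dB

Overshoot 6 dB → 6/6 = 1 dB after compression, so the compressed level is -14 + 1 = -13 dB.
Make-up = target − compressed = -8 − (-13) = 5 dB.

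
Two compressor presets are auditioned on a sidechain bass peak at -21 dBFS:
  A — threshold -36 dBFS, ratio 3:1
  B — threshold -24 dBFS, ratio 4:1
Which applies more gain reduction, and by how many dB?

A, by 7.75 dB

A: 15 dB over, compressed to 5 dB over, so 10 dB of GR.
B: 3 dB over, compressed to 0.75 dB over, so 2.25 dB of GR.
Difference: 7.75 dB in favour of A.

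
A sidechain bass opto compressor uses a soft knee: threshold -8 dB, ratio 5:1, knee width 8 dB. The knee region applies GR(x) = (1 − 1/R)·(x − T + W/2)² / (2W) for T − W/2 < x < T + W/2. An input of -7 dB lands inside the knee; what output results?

-8.25 dB

x − T + W/2 = -7 − (-8) + 4 = 5.
GR = (1 − 1/5) × 5² / 16 = 0.8 × 25 / 16 = 1.25 dB.
Output = -7 − 1.25 = -8.25 dB.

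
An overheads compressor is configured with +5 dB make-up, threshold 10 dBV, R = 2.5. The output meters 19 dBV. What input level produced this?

20 dBV

Remove make-up: 19 − 5 = 14 dBV.
Post-compression overshoot = 14 − 10 = 4 dB.
Input overshoot = R × output overshoot = 10 dB → input = 10 + 10 = 20 dBV.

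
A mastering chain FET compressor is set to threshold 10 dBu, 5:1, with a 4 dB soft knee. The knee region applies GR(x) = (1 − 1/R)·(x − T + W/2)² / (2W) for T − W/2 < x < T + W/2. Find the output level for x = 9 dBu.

8.9 dBu

x − T + W/2 = 9 − 10 + 2 = 1.
GR = (1 − 1/5) × 1² / 8 = 0.8 × 1 / 8 = 0.1 dB.
Output = 9 − 0.1 = 8.9 dBu.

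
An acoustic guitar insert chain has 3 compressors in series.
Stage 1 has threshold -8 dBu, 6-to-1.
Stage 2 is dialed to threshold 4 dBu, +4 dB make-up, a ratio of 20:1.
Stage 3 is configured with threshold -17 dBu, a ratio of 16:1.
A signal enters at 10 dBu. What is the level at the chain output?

-16 dBu

Stage 1: 10 dBu is 18 dB over -8 dBu; at 6:1 that becomes 3 dB over, giving -5 dBu.
Stage 2: -5 dBu ≤ 4 dBu, so stage 2 doesn't engage; make-up brings it to -1 dBu.
Stage 3: 16 dB above -17 dBu, reduced 16:1 to 1 dB above → -16 dBu.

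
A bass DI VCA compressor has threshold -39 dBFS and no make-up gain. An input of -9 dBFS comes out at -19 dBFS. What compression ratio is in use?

1.5:1

Input overshoot = -9 − (-39) = 30 dB; output overshoot = -19 − (-39) = 20 dB.
Ratio = 30 / 20 = 1.5.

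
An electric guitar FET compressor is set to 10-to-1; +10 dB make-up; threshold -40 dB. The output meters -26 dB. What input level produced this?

Remove make-up: -26 − 10 = -36 dB.
The compressed level sits -36 − (-40) = 4 dB over threshold.
Undo the ratio: input overshoot = 4 × 10 = 40 dB, giving input = 0 dB.

0 dB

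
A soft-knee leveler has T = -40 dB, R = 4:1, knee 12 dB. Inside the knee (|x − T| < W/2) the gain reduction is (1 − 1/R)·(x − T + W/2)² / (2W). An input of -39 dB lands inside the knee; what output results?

x − T + W/2 = -39 − (-40) + 6 = 7.
GR = (1 − 1/4) × 7² / 24 = 0.75 × 49 / 24 = 1.53125 dB.
Output = -39 − 1.53125 = -40.53125 dB.

-40.53125 dB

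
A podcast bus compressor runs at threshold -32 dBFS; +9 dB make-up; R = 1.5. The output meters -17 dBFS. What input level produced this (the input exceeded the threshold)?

Stripping the +9 dB make-up gives -26 dBFS at the gain stage.
The compressed level sits -26 − (-32) = 6 dB over threshold.
Input overshoot = R × output overshoot = 9 dB → input = -32 + 9 = -23 dBFS.

-23 dBFS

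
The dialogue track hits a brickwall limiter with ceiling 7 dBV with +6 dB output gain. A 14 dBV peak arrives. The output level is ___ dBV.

The limiter clamps the peak to its 7 dBV ceiling.
Output gain then adds 6 dB: 7 + 6 = 13 dBV.

13 dBV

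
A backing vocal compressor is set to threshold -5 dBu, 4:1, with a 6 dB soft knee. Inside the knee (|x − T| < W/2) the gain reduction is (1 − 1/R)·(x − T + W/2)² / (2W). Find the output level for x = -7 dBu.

-7.0625 dBu

x − T + W/2 = -7 − (-5) + 3 = 1.
GR = (1 − 1/4) × 1² / 12 = 0.75 × 1 / 12 = 0.0625 dB.
Output = -7 − 0.0625 = -7.0625 dBu.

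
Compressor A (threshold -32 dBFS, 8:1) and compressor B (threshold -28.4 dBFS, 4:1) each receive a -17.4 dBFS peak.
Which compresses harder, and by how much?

A, by 4.525 dB

A: GR = 14.6 − 14.6/8 = 12.775 dB.
B: GR = 11 − 11/4 = 8.25 dB.
Difference: 4.525 dB in favour of A.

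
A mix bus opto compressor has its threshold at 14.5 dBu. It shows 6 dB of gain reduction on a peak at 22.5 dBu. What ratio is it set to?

4:1

Input overshoot = 22.5 − 14.5 = 8 dB.
Output overshoot = 8 − 6 = 2 dB.
Ratio = input overshoot / output overshoot = 8 / 2 = 4.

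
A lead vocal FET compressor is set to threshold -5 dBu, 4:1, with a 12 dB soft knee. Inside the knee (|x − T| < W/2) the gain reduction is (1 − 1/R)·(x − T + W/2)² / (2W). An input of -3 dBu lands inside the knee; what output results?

-5 dBu

x − T + W/2 = -3 − (-5) + 6 = 8.
GR = (1 − 1/4) × 8² / 24 = 0.75 × 64 / 24 = 2 dB.
Output = -3 − 2 = -5 dBu.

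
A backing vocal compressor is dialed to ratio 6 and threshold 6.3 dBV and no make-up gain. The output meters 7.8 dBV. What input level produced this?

Post-compression overshoot = 7.8 − 6.3 = 1.5 dB.
Before 6:1 compression the overshoot was 1.5 × 6 = 9 dB, so input = 6.3 + 9 = 15.3 dBV.

15.3 dBV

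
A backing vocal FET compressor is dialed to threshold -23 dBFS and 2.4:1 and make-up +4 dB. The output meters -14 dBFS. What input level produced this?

Stripping the +4 dB make-up gives -18 dBFS at the gain stage.
Post-compression overshoot = -18 − (-23) = 5 dB.
Input overshoot = R × output overshoot = 12 dB → input = -23 + 12 = -11 dBFS.

-11 dBFS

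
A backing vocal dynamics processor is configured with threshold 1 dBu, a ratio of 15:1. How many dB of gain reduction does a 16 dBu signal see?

Overshoot = 16 − 1 = 15 dB.
At 15:1, output sits 15/15 = 1 dB above threshold.
Gain reduction = 15 − 1 = 14 dB.

14 dB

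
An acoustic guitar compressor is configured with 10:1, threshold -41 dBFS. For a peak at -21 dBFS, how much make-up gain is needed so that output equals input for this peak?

The peak compresses to -41 + 20/10 = -39 dBFS.
To reach -21 dBFS requires -21 − (-39) = 18 dB of make-up.

18 dB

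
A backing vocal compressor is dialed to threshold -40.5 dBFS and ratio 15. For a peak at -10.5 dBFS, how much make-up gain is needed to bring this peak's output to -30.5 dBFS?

8 dB

The peak compresses to -40.5 + 30/15 = -38.5 dBFS.
To reach -30.5 dBFS requires -30.5 − (-38.5) = 8 dB of make-up.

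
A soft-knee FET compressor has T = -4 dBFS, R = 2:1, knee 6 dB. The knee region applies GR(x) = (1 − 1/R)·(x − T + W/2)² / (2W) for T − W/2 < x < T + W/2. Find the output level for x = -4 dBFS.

-4.375 dBFS

x − T + W/2 = -4 − (-4) + 3 = 3.
GR = (1 − 1/2) × 3² / 12 = 0.5 × 9 / 12 = 0.375 dB.
Output = -4 − 0.375 = -4.375 dBFS.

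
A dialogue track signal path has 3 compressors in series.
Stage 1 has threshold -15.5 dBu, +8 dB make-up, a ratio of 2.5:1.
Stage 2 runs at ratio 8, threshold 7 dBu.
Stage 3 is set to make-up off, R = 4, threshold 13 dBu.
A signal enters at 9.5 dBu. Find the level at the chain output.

2.5 dBu

Stage 1: 9.5 dBu is 25 dB over -15.5 dBu; at 2.5:1 that becomes 10 dB over, giving -5.5 dBu; +8 dB make-up → 2.5 dBu.
Stage 2: below threshold (2.5 ≤ 7); passes unchanged; output 2.5 dBu.
Stage 3: 2.5 dBu ≤ 13 dBu, so stage 3 doesn't engage; output 2.5 dBu.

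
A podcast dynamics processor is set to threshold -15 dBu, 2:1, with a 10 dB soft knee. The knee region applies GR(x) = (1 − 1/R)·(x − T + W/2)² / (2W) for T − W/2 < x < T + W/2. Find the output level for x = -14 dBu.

-14.9 dBu

x − T + W/2 = -14 − (-15) + 5 = 6.
GR = (1 − 1/2) × 6² / 20 = 0.5 × 36 / 20 = 0.9 dB.
Output = -14 − 0.9 = -14.9 dBu.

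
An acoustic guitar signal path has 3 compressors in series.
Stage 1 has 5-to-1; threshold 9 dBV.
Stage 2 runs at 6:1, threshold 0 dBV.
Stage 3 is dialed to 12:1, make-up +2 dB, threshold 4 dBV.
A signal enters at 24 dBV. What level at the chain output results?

4 dBV

Stage 1: 24 dBV is 15 dB over 9 dBV; at 5:1 that becomes 3 dB over, giving 12 dBV.
Stage 2: overshoot 12 dB → 12/6 = 2 dB → 2 dBV.
Stage 3: 2 dBV ≤ 4 dBV, so stage 3 doesn't engage; make-up brings it to 4 dBV.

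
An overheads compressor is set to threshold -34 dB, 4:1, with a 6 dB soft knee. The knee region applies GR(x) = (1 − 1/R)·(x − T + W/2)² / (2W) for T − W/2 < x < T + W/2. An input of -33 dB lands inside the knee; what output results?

-34 dB

x − T + W/2 = -33 − (-34) + 3 = 4.
GR = (1 − 1/4) × 4² / 12 = 0.75 × 16 / 12 = 1 dB.
Output = -33 − 1 = -34 dB.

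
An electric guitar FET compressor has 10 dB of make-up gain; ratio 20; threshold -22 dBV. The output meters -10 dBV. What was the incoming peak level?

18 dBV

Before make-up, the level was -10 − 10 = -20 dBV.
That's 2 dB above the -22 dBV threshold.
Before 20:1 compression the overshoot was 2 × 20 = 40 dB, so input = -22 + 40 = 18 dBV.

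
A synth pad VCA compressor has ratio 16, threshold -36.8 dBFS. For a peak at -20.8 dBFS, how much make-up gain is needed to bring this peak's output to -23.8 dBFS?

12 dB

Overshoot 16 dB → 16/16 = 1 dB after compression, so the compressed level is -36.8 + 1 = -35.8 dBFS.
Make-up = target − compressed = -23.8 − (-35.8) = 12 dB.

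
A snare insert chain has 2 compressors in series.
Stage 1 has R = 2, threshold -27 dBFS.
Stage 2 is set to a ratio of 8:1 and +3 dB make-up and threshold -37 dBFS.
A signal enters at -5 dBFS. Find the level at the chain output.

-31.375 dBFS

Stage 1: -5 dBFS is 22 dB over -27 dBFS; at 2:1 that becomes 11 dB over, giving -16 dBFS.
Stage 2: -16 dBFS is 21 dB over -37 dBFS; at 8:1 that becomes 2.625 dB over, giving -34.375 dBFS; +3 dB make-up → -31.375 dBFS.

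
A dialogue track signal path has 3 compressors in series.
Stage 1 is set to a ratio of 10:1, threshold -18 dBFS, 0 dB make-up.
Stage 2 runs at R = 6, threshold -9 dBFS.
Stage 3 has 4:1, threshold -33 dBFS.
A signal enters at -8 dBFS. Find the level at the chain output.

Stage 1: 10 dB above -18 dBFS, reduced 10:1 to 1 dB above → -17 dBFS.
Stage 2: below threshold (-17 ≤ -9); passes unchanged; output -17 dBFS.
Stage 3: 16 dB above -33 dBFS, reduced 4:1 to 4 dB above → -29 dBFS.

-29 dBFS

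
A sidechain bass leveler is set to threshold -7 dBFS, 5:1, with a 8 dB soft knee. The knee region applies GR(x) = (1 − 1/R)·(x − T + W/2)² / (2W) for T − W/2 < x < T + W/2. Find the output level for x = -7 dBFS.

x − T + W/2 = -7 − (-7) + 4 = 4.
GR = (1 − 1/5) × 4² / 16 = 0.8 × 16 / 16 = 0.8 dB.
Output = -7 − 0.8 = -7.8 dBFS.

-7.8 dBFS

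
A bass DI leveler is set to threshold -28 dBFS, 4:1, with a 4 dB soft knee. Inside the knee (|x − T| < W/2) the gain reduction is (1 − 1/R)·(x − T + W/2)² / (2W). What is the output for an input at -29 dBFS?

-29.09375 dBFS

x − T + W/2 = -29 − (-28) + 2 = 1.
GR = (1 − 1/4) × 1² / 8 = 0.75 × 1 / 8 = 0.09375 dB.
Output = -29 − 0.09375 = -29.09375 dBFS.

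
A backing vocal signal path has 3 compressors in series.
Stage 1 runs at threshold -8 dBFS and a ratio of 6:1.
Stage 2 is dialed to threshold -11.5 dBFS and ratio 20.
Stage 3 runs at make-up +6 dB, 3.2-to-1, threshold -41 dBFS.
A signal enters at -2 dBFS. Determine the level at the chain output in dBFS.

-25.710938 dBFS

Stage 1: -2 dBFS is 6 dB over -8 dBFS; at 6:1 that becomes 1 dB over, giving -7 dBFS.
Stage 2: 4.5 dB above -11.5 dBFS, reduced 20:1 to 0.225 dB above → -11.275 dBFS.
Stage 3: overshoot 29.725 dB → 29.725/3.2 = 9.289062 dB → -31.710938 dBFS; +6 dB make-up → -25.710938 dBFS.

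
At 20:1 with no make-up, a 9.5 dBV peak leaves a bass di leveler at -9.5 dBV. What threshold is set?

-10.5 dBV

Let T be the threshold. Output overshoot = (input overshoot)/R, so -9.5 − T = (9.5 − T)/20.
20·(-9.5 − T) = 9.5 − T → 19·T = -190 − 9.5 = -199.5.
T = -199.5/19 = -10.5 dBV.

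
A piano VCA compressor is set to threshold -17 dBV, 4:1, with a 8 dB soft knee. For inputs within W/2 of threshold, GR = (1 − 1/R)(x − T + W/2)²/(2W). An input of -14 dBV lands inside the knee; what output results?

-16.296875 dBV

x − T + W/2 = -14 − (-17) + 4 = 7.
GR = (1 − 1/4) × 7² / 16 = 0.75 × 49 / 16 = 2.296875 dB.
Output = -14 − 2.296875 = -16.296875 dBV.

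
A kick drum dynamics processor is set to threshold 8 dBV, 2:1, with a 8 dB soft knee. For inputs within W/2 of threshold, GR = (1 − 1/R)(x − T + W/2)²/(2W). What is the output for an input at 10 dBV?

8.875 dBV

x − T + W/2 = 10 − 8 + 4 = 6.
GR = (1 − 1/2) × 6² / 16 = 0.5 × 36 / 16 = 1.125 dB.
Output = 10 − 1.125 = 8.875 dBV.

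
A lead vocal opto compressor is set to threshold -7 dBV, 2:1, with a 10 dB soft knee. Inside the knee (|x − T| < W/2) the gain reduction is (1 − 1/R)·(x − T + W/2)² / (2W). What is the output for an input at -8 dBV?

-8.4 dBV

x − T + W/2 = -8 − (-7) + 5 = 4.
GR = (1 − 1/2) × 4² / 20 = 0.5 × 16 / 20 = 0.4 dB.
Output = -8 − 0.4 = -8.4 dBV.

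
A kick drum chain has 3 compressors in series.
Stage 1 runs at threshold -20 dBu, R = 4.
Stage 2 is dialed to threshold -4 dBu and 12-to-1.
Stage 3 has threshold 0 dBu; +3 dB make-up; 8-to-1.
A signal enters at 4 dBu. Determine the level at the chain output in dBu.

Stage 1: overshoot 24 dB → 24/4 = 6 dB → -14 dBu.
Stage 2: -14 dBu ≤ -4 dBu, so stage 2 doesn't engage; output -14 dBu.
Stage 3: -14 dBu is at or below the 0 dBu threshold — no compression; make-up brings it to -11 dBu.

-11 dBu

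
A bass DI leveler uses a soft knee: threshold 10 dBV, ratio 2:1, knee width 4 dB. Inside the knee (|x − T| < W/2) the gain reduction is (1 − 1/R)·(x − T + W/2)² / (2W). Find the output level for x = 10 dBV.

9.75 dBV

x − T + W/2 = 10 − 10 + 2 = 2.
GR = (1 − 1/2) × 2² / 8 = 0.5 × 4 / 8 = 0.25 dB.
Output = 10 − 0.25 = 9.75 dBV.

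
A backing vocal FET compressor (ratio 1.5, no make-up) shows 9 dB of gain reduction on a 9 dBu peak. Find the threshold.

Gain reduction = 9 − 0 = 9 dB; output overshoot = GR / (R − 1) = 9 / 0.5 = 18 dB.
Threshold = output − output overshoot = 0 − 18 = -18 dBu.

-18 dBu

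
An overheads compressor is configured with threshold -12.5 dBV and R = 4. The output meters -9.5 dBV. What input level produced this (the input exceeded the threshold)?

That's 3 dB above the -12.5 dBV threshold.
Before 4:1 compression the overshoot was 3 × 4 = 12 dB, so input = -12.5 + 12 = -0.5 dBV.

-0.5 dBV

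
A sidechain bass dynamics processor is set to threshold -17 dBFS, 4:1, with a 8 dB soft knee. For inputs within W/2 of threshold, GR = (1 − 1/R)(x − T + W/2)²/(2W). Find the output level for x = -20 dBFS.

x − T + W/2 = -20 − (-17) + 4 = 1.
GR = (1 − 1/4) × 1² / 16 = 0.75 × 1 / 16 = 0.046875 dB.
Output = -20 − 0.046875 = -20.046875 dBFS.

-20.046875 dBFS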